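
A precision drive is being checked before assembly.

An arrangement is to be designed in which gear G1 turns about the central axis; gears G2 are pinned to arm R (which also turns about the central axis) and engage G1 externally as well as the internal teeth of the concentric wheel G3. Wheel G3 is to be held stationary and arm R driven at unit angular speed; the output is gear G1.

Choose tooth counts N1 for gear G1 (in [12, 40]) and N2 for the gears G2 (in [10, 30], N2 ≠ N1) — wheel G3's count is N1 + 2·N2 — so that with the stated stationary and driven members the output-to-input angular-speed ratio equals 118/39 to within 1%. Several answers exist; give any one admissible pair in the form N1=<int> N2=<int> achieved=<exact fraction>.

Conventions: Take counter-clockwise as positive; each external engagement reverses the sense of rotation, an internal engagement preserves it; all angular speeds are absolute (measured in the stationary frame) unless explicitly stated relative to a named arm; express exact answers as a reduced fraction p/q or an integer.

N1=39 N2=20 achieved=118/39

design class (target 118/39): planetary set
Willis with ω_ring = 0: ω_sun/ω_arm = (N1+N3)/N1; set equal to 118/39  ⇒  N3/N1 = 118/39 − 1 = 79/39
N3 = N1 + 2·N2  ⇒  N2/N1 = (N3/N1 − 1)/2 = (79/39 − 1)/2 = 20/39
smallest multiple with N1 ≥ 12 and N2 ≥ 10: k = 1  ⇒  N1 = 1·39 = 39, N2 = 1·20 = 20 (N1 ≤ 40, N2 ≤ 30, N2 ≠ N1 ✓), N3 = 39 + 2·20 = 79
check: (N1+N3)/N1 with N1 = 39, N3 = 79 gives 118/39; |achieved − target| = 0 ≤ 59/1950 ✓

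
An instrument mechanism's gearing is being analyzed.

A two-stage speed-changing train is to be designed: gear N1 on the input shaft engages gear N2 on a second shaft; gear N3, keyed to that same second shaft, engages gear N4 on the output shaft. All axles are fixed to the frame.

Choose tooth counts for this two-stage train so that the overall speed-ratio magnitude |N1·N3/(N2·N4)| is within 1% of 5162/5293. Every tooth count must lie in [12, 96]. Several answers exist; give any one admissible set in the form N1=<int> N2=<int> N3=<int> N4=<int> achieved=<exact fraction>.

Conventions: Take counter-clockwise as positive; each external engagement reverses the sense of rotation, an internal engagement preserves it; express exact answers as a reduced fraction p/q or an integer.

N1=58 N2=67 N3=89 N4=79 achieved=5162/5293

topology: fixed-axis compound train — 2 stages, target 5162/5293
target = 5162/5293 in lowest terms: an exact hit needs N1·N3 = k·5162 and N2·N4 = k·5293 for one integer k, every count in [12, 96]; additionally prefer no 1:1 stage (N1 ≠ N2, N3 ≠ N4)
k = 1: N1·N3 = 5162 = 58·89, N2·N4 = 5293 = 67·79
achieved = 58·89/(67·79) = 5162/5293; |achieved − target| = 0 ≤ 2581/264650 ✓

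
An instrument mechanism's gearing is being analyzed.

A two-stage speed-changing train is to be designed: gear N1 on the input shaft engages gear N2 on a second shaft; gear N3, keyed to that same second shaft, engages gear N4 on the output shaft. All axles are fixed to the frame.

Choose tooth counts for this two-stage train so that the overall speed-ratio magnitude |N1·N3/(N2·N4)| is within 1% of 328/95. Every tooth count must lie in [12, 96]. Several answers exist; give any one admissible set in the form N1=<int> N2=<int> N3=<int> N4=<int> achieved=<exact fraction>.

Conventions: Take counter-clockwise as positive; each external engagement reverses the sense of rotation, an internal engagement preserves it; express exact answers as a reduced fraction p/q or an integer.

N1=12 N2=15 N3=82 N4=19 achieved=328/95

design class (target 328/95): fixed-axis compound train
target = 328/95 in lowest terms: an exact hit needs N1·N3 = k·328 and N2·N4 = k·95 for one integer k, every count in [12, 96]; additionally prefer no 1:1 stage (N1 ≠ N2, N3 ≠ N4)
k = 1…2: no 1:1-free in-range split of k·328 and k·95 into factor pairs; take k = 3
k = 3: N1·N3 = 984 = 12·82, N2·N4 = 285 = 15·19
achieved = 12·82/(15·19) = 328/95; |achieved − target| = 0 ≤ 82/2375 ✓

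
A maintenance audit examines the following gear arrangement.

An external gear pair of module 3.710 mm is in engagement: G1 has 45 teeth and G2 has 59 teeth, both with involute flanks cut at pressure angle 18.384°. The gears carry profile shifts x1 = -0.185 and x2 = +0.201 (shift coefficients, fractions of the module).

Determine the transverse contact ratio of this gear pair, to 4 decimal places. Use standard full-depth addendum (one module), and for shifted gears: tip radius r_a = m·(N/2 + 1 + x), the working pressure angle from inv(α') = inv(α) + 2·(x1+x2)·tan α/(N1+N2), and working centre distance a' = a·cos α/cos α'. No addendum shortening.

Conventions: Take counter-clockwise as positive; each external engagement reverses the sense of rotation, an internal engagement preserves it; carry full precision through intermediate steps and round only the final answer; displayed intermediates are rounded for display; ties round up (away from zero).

1.8509

single-mesh involute tooth geometry (45T engaging 59T at module 3.710)
base radii: r_b1 = 79.214780, r_b2 = 103.859378
tip radii: r_a1 = 86.498650, r_a2 = 113.900710
inv(α') = inv(18.384°) + 2·(-0.185+0.201)·tan α/(45+59) = 0.01158653  ⇒  α' = 18.43688°
a' = a·cos α / cos α' = 192.9200·cos 18.384°/cos 18.43688° = 192.979278
action lengths: √(r_a1²−r_b1²) = 34.742411, √(r_a2²−r_b2²) = 46.761109
base pitch p_b = π·m·cos α = 11.060470
CR = (34.742411 + 46.761109 − 192.979278·sin 18.43688°)/11.060470 = 1.850910
contact ratio ≈ 1.8509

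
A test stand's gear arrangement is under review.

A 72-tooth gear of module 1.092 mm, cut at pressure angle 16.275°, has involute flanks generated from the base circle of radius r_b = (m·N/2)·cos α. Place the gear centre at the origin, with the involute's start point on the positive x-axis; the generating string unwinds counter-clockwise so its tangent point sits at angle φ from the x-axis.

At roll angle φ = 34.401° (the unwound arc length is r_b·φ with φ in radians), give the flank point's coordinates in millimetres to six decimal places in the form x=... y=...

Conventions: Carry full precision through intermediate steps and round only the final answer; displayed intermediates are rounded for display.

topology: single-mesh involute geometry — m = 1.092, N = 72
pitch radius r_p = m·N/2 = 1.092·72/2 = 39.312000
base radius r_b = r_p·cos α = 39.312000·cos 16.275° = 37.736676
roll angle φ = 34.401° = 0.60041072 rad
x = r_b·(cos φ + φ·sin φ) = 43.937738
y = r_b·(sin φ − φ·cos φ) = 2.625731

x=43.937738 y=2.625731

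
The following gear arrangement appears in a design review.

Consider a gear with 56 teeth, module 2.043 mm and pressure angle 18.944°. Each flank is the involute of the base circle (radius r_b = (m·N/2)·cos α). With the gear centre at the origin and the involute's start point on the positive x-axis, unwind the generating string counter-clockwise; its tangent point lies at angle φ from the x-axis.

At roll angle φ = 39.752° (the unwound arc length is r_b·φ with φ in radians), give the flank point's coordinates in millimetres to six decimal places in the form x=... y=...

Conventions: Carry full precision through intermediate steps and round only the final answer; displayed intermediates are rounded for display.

class = single-mesh tooth geometry [base-circle involute, m = 2.043, 56T]
pitch radius r_p = m·N/2 = 2.043·56/2 = 57.204000
base radius r_b = r_p·cos α = 57.204000·cos 18.944° = 54.105621
roll angle φ = 39.752° = 0.69380328 rad
x = r_b·(cos φ + φ·sin φ) = 65.602147
y = r_b·(sin φ − φ·cos φ) = 5.738244

x=65.602147 y=5.738244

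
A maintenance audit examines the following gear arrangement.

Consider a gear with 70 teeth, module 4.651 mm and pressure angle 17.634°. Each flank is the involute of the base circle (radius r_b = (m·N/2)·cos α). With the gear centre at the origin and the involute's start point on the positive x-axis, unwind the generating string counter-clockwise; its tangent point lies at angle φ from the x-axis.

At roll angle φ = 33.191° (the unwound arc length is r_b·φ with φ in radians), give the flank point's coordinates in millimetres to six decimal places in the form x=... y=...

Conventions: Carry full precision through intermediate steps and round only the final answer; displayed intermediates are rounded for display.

x=179.022693 y=9.719403

class = single-mesh tooth geometry [base-circle involute, m = 4.651, 70T]
pitch radius r_p = m·N/2 = 4.651·70/2 = 162.785000
base radius r_b = r_p·cos α = 162.785000·cos 17.634° = 155.135907
roll angle φ = 33.191° = 0.57929223 rad
x = r_b·(cos φ + φ·sin φ) = 179.022693
y = r_b·(sin φ − φ·cos φ) = 9.719403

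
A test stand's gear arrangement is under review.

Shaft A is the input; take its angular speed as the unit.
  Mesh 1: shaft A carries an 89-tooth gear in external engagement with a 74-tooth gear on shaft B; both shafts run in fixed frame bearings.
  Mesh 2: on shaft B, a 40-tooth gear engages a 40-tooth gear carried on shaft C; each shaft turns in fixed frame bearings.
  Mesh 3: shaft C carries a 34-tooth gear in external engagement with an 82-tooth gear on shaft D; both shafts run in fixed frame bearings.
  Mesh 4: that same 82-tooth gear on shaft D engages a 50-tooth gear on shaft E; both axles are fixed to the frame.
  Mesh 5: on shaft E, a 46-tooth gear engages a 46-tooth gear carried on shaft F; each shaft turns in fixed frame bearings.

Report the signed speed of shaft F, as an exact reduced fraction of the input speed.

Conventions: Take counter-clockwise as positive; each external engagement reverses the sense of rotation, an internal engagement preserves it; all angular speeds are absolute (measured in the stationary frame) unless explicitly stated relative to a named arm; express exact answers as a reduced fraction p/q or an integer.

5-mesh fixed-axis compound train (all bearings frame-fixed)
mesh 1 [89T→74T]: |ω|/ω_in = 1×89/74 = 89/74, sense flips to −
mesh 2 [40T→40T]: |ω|/ω_in = (89/74)×40/40 = 89/74, sense flips to +
mesh 3 [34T→82T]: |ω|/ω_in = (89/74)×34/82 = 1513/3034, sense flips to −
mesh 4 [82T→50T]: |ω|/ω_in = (1513/3034)×82/50 = 1513/1850, sense flips to +
mesh 5 [46T→46T]: |ω|/ω_in = (1513/1850)×46/46 = 1513/1850, sense flips to −
signed output speed (× input speed) = -1513/1850

-1513/1850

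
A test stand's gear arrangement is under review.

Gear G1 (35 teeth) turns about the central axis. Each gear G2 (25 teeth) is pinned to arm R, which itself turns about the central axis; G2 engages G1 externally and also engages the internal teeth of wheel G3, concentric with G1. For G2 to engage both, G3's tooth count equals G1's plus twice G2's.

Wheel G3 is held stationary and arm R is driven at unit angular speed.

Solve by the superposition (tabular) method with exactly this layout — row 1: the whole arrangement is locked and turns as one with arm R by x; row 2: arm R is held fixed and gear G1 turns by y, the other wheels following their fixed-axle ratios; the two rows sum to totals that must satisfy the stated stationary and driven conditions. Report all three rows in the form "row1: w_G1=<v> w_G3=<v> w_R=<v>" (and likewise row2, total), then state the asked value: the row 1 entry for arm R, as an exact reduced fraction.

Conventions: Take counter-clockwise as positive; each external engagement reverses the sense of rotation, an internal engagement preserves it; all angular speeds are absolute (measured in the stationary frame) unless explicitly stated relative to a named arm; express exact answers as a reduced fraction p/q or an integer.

row1: w_G1=1 w_G3=1 w_R=1
row2: w_G1=17/7 w_G3=-1 w_R=0
total: w_G1=24/7 w_G3=0 w_R=1
asked value: 1

recognized (axles ride arm R): planetary set, 35/25/85 teeth
row 1 — lock + rotate with arm: ω_sun = ω_ring = ω_arm = x
row 2 — arm fixed, fixed-axis ratios: sun y, ring −(35/85)·y, arm 0
boundary: total ω_ring = x − (35/85)·y = 0 and total ω_arm = x = 1  ⇒  y = 17/7, x = 1
row 2 ring = −(35/85)·17/7 = -1
totals (row 1 + row 2): sun 1 + 17/7 = 24/7, ring 1 + (-1) = 0, arm 1 + 0 = 1
asked cell (row1, arm) = 1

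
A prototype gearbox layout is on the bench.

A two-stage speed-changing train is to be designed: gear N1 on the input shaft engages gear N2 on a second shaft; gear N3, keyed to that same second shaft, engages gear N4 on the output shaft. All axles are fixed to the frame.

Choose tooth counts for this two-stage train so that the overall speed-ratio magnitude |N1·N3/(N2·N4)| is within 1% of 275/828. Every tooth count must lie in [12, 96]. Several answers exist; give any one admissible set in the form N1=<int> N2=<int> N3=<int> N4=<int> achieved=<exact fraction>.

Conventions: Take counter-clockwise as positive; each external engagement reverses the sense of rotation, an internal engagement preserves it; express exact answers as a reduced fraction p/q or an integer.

N1=22 N2=18 N3=25 N4=92 achieved=275/828

topology: fixed-axis compound train — 2 stages, target 275/828
target = 275/828 in lowest terms: an exact hit needs N1·N3 = k·275 and N2·N4 = k·828 for one integer k, every count in [12, 96]; additionally prefer no 1:1 stage (N1 ≠ N2, N3 ≠ N4)
k = 1: no 1:1-free in-range split of k·275 and k·828 into factor pairs; take k = 2
k = 2: N1·N3 = 550 = 22·25, N2·N4 = 1656 = 18·92
achieved = 22·25/(18·92) = 275/828; |achieved − target| = 0 ≤ 11/3312 ✓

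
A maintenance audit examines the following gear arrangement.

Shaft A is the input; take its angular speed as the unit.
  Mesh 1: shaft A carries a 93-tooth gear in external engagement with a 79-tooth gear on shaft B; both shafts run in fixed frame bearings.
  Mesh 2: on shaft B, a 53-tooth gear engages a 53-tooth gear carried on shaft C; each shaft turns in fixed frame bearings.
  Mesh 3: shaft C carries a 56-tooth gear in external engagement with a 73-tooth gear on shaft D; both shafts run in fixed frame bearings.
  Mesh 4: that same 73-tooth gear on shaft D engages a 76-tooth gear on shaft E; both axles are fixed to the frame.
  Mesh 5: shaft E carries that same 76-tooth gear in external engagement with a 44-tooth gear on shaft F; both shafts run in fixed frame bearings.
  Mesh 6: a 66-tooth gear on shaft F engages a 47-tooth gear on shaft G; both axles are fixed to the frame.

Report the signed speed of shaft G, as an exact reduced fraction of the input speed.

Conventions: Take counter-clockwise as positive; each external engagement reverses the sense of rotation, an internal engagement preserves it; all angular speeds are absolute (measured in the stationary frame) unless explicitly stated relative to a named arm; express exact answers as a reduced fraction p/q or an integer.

6-mesh fixed-axis compound train (all bearings frame-fixed)
mesh 1 [93T→79T]: |ω|/ω_in = 1×93/79 = 93/79, sense flips to −
mesh 2 [53T→53T]: |ω|/ω_in = (93/79)×53/53 = 93/79, sense flips to +
mesh 3 [56T→73T]: |ω|/ω_in = (93/79)×56/73 = 5208/5767, sense flips to −
mesh 4 [73T→76T]: |ω|/ω_in = (5208/5767)×73/76 = 1302/1501, sense flips to +
mesh 5 [76T→44T]: |ω|/ω_in = (1302/1501)×76/44 = 1302/869, sense flips to −
mesh 6 [66T→47T]: |ω|/ω_in = (1302/869)×66/47 = 7812/3713, sense flips to +
signed output speed (× input speed) = 7812/3713

7812/3713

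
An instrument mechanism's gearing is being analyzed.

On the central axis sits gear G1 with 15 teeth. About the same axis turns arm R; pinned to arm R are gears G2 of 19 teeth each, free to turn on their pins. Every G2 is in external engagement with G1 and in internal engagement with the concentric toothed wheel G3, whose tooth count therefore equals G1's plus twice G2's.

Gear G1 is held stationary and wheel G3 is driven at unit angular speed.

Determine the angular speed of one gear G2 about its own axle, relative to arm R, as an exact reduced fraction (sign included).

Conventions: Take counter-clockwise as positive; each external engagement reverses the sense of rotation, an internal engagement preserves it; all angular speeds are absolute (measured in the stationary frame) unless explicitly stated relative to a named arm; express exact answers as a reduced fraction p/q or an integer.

795/1292

topology: planetary set — G1 15T / G2 19T / G3 53T, arm = carrier (Willis)
ring teeth: 15 + 2·19 = 53
15(ω_sun−ω_arm) = −53(ω_ring−ω_arm),  ω_sun = 0, ω_ring = 1
15(0−ω_arm) = −53(1−ω_arm)  ⇒  68·ω_arm = 53  ⇒  ω_arm = 53/68
sun–planet mesh: 15·(0−53/68) = −19·(ω_p−ω_arm)  ⇒  ω_p−ω_arm = 795/1292
exact speed ratio = 795/1292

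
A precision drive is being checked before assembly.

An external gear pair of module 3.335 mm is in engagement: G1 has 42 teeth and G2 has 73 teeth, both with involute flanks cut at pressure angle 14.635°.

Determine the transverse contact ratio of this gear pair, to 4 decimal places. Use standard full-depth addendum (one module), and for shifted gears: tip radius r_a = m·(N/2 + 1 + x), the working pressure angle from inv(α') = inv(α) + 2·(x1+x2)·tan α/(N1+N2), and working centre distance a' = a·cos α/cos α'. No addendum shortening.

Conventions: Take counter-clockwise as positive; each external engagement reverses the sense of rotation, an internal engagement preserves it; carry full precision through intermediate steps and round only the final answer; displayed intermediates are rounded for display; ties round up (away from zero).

2.1445

topology: single-mesh involute geometry — m = 3.335, 42T/73T pair
base radii: r_b1 = 67.762715, r_b2 = 117.778052
tip radii: r_a1 = 73.370000, r_a2 = 125.062500
no profile shift: α' = α, a' = a
action lengths: √(r_a1²−r_b1²) = 28.131323, √(r_a2²−r_b2²) = 42.058998
base pitch p_b = π·m·cos α = 10.137278
CR = (28.131323 + 42.058998 − 191.762500·sin 14.63500°)/10.137278 = 2.144513
contact ratio ≈ 2.1445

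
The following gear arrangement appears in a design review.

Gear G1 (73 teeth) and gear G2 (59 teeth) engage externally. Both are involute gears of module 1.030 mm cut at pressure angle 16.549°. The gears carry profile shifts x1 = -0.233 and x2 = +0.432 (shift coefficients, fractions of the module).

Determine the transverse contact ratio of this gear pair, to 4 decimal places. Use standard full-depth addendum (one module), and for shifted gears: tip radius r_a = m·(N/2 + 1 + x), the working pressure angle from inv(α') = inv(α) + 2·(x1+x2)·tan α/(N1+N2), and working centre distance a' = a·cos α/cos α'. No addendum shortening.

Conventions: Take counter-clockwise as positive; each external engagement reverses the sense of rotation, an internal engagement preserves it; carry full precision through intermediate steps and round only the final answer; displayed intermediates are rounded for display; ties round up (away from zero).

1.9567

topology: single-mesh involute geometry — m = 1.030, 73T/59T pair
base radii: r_b1 = 36.037683, r_b2 = 29.126347
tip radii: r_a1 = 38.385010, r_a2 = 31.859960
inv(α') = inv(16.549°) + 2·(-0.233+0.432)·tan α/(73+59) = 0.00920538  ⇒  α' = 17.10999°
a' = a·cos α / cos α' = 67.9800·cos 16.549°/cos 17.10999° = 68.181630
action lengths: √(r_a1²−r_b1²) = 13.217200, √(r_a2²−r_b2²) = 12.911738
base pitch p_b = π·m·cos α = 3.101801
CR = (13.217200 + 12.911738 − 68.181630·sin 17.10999°)/3.101801 = 1.956744
contact ratio ≈ 1.9567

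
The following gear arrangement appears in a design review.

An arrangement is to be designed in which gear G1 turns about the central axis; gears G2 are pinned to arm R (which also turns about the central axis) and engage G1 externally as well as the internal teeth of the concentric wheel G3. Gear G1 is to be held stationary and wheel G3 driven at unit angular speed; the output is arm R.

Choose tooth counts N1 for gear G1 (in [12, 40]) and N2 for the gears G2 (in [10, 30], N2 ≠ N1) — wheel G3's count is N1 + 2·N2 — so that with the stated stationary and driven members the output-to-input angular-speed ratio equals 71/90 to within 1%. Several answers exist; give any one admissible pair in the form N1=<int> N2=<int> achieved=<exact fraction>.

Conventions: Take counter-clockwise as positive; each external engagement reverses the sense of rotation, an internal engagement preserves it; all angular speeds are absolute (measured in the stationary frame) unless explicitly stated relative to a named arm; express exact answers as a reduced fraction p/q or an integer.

N1=19 N2=26 achieved=71/90

topology: planetary set — design target 71/90, arm = carrier (Willis)
Willis with ω_sun = 0: ω_arm/ω_ring = N3/(N1+N3); set equal to 71/90  ⇒  N3/N1 = (71/90)/(1 − 71/90) = 71/19
N3 = N1 + 2·N2  ⇒  N2/N1 = (N3/N1 − 1)/2 = (71/19 − 1)/2 = 26/19
smallest multiple with N1 ≥ 12 and N2 ≥ 10: k = 1  ⇒  N1 = 1·19 = 19, N2 = 1·26 = 26 (N1 ≤ 40, N2 ≤ 30, N2 ≠ N1 ✓), N3 = 19 + 2·26 = 71
check: N3/(N1+N3) with N1 = 19, N3 = 71 gives 71/90; |achieved − target| = 0 ≤ 71/9000 ✓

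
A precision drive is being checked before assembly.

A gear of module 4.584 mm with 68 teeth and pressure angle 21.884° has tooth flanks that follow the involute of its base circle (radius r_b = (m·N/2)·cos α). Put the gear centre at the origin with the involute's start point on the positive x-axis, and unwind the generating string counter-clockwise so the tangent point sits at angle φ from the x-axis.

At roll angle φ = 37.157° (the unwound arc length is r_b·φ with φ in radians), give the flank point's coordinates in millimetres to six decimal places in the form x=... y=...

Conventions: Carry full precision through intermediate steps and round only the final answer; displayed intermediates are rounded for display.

topology: single-mesh involute geometry — m = 4.584, N = 68
pitch radius r_p = m·N/2 = 4.584·68/2 = 155.856000
base radius r_b = r_p·cos α = 155.856000·cos 21.884° = 144.625075
roll angle φ = 37.157° = 0.64851199 rad
x = r_b·(cos φ + φ·sin φ) = 171.913720
y = r_b·(sin φ − φ·cos φ) = 12.603763

x=171.913720 y=12.603763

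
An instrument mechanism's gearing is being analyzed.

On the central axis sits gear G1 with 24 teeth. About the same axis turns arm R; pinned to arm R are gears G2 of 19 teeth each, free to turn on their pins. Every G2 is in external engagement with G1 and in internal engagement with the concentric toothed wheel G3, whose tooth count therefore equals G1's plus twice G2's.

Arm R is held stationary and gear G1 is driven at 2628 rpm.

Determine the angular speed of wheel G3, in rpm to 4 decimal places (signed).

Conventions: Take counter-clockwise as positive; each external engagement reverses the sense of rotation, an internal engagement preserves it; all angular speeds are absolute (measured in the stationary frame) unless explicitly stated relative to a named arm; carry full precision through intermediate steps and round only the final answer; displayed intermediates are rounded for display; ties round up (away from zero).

topology: planetary set — G1 24T / G2 19T / G3 62T, arm = carrier (Willis)
normalise by the input: solve with ω_sun = 1, then scale by 2628 rpm
ring teeth: 24 + 2·19 = 62
24(ω_sun−ω_arm) = −62(ω_ring−ω_arm),  ω_arm = 0, ω_sun = 1
ω_ring = 0 − (24/62)(1−0) = -12/31
scale: ω_ring = -12/31 × 2628 rpm = -1017.2903 rpm

-1017.2903 rpm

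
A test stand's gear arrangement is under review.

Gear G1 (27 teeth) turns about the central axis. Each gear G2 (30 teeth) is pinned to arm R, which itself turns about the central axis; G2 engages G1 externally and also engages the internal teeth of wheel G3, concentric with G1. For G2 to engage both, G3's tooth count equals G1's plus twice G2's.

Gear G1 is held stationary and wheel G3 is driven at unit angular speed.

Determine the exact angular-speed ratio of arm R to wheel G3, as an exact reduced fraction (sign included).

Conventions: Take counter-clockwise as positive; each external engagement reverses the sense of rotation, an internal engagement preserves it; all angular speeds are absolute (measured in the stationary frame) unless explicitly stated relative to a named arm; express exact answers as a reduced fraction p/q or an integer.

planetary set (27T centre, 30T on arm, 87T internal) — Willis relation
ring teeth: 27 + 2·30 = 87
27(ω_sun−ω_arm) = −87(ω_ring−ω_arm),  ω_sun = 0, ω_ring = 1
27(0−ω_arm) = −87(1−ω_arm)  ⇒  114·ω_arm = 87  ⇒  ω_arm = 29/38
ω_out/ω_in = 29/38

29/38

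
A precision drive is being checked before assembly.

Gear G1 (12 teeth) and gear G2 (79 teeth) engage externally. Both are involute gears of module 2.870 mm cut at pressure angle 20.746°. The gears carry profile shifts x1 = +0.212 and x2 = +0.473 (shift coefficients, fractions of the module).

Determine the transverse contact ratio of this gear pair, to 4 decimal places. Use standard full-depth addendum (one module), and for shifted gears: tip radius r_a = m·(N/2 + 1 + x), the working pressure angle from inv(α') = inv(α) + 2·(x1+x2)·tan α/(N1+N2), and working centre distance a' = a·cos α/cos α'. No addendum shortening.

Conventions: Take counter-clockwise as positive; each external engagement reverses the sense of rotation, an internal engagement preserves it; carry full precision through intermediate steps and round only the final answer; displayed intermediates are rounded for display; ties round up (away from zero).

1.4909

class = single-mesh tooth geometry [involute pair 12T × 79T, m = 2.870]
base radii: r_b1 = 16.103454, r_b2 = 106.014407
tip radii: r_a1 = 20.698440, r_a2 = 117.592510
inv(α') = inv(20.746°) + 2·(+0.212+0.473)·tan α/(12+79) = 0.02240288  ⇒  α' = 22.79243°
a' = a·cos α / cos α' = 130.5850·cos 20.746°/cos 22.79243° = 132.461176
action lengths: √(r_a1²−r_b1²) = 13.004006, √(r_a2²−r_b2²) = 50.881666
base pitch p_b = π·m·cos α = 8.431749
CR = (13.004006 + 50.881666 − 132.461176·sin 22.79243°)/8.431749 = 1.490918
contact ratio ≈ 1.4909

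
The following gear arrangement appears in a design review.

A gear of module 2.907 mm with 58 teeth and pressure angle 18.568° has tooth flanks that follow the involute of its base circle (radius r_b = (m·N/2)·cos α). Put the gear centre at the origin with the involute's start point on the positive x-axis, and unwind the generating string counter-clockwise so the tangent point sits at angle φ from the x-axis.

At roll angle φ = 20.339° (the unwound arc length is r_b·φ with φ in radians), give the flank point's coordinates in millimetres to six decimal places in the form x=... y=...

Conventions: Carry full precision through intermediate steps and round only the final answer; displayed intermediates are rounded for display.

x=84.792341 y=1.176641

class = single-mesh tooth geometry [base-circle involute, m = 2.907, 58T]
pitch radius r_p = m·N/2 = 2.907·58/2 = 84.303000
base radius r_b = r_p·cos α = 84.303000·cos 18.568° = 79.914726
roll angle φ = 20.339° = 0.35498252 rad
x = r_b·(cos φ + φ·sin φ) = 84.792341
y = r_b·(sin φ − φ·cos φ) = 1.176641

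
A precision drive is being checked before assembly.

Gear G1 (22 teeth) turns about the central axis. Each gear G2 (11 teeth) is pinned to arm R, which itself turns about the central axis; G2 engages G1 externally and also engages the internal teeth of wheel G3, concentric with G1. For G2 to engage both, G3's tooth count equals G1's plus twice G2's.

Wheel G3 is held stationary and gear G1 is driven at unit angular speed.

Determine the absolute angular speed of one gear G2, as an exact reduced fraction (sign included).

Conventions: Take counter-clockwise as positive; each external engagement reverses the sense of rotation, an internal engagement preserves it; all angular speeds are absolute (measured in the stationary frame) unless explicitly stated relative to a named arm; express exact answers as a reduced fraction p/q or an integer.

class = planetary set [G3 = 22+2·11 = 44; Willis about the carrier]
ring teeth: 22 + 2·11 = 44
22(ω_sun−ω_arm) = −44(ω_ring−ω_arm),  ω_ring = 0, ω_sun = 1
22(1−ω_arm) = −44(0−ω_arm)  ⇒  66·ω_arm = 22  ⇒  ω_arm = 1/3
sun–planet mesh: 22·(1−1/3) = −11·(ω_p−ω_arm)  ⇒  ω_p−ω_arm = -4/3
ω_p = 1/3 − 4/3 = -1
exact speed ratio = -1

-1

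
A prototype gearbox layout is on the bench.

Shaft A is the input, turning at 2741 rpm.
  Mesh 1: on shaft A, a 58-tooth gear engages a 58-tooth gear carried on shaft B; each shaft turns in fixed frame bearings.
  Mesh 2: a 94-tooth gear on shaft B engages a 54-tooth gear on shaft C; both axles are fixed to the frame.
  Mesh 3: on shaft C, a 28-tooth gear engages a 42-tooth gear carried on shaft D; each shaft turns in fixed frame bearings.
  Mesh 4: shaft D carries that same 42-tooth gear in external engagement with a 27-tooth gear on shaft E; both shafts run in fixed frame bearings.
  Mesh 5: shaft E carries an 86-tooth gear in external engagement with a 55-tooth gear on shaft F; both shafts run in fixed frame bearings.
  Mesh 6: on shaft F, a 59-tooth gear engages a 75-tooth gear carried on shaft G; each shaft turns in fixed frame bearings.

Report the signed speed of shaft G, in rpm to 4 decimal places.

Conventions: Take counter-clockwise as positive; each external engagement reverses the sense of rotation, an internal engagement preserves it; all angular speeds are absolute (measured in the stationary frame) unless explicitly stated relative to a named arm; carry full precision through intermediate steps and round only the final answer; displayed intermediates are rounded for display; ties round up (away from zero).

+6086.4479 rpm

class = fixed-axis compound train [6 meshes; 6 ratios multiply, 6 sense flips]
mesh 1 [58T→58T]: ω = 2741.0000×58/58 = 2741.0000 rpm, sense flips to −
mesh 2 [94T→54T]: ω = 2741.0000×94/54 = 4771.3704 rpm, sense flips to +
mesh 3 [28T→42T]: ω = 4771.3704×28/42 = 3180.9136 rpm, sense flips to −
mesh 4 [42T→27T]: ω = 3180.9136×42/27 = 4948.0878 rpm, sense flips to +
mesh 5 [86T→55T]: ω = 4948.0878×86/55 = 7737.0100 rpm, sense flips to −
mesh 6 [59T→75T]: ω = 7737.0100×59/75 = 6086.4479 rpm, sense flips to +
signed output speed = +6086.4479 rpm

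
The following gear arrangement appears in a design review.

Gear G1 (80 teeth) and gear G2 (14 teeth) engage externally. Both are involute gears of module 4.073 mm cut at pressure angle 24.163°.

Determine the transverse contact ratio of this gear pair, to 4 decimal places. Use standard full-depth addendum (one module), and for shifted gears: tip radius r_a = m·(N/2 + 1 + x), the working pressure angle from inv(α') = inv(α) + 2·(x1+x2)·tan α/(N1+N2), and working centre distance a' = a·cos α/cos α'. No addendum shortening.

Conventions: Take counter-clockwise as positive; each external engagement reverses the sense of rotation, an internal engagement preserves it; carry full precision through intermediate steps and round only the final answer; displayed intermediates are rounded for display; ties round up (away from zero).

single-mesh involute tooth geometry (80T engaging 14T at module 4.073)
base radii: r_b1 = 148.645706, r_b2 = 26.012999
tip radii: r_a1 = 166.993000, r_a2 = 32.584000
no profile shift: α' = α, a' = a
action lengths: √(r_a1²−r_b1²) = 76.099383, √(r_a2²−r_b2²) = 19.622461
base pitch p_b = π·m·cos α = 11.674606
CR = (76.099383 + 19.622461 − 191.431000·sin 24.16300°)/11.674606 = 1.487214
contact ratio ≈ 1.4872

1.4872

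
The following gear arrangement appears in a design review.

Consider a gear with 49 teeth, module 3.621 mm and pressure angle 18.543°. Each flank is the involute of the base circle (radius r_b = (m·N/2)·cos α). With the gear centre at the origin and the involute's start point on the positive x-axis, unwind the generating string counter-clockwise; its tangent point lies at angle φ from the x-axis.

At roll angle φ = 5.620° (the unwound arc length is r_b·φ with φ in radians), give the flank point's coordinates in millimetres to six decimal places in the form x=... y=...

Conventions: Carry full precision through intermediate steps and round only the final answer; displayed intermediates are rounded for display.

recognized (one wheel, involute flank): single-mesh tooth geometry, m = 3.621, N = 49
pitch radius r_p = m·N/2 = 3.621·49/2 = 88.714500
base radius r_b = r_p·cos α = 88.714500·cos 18.543° = 84.108909
roll angle φ = 5.620° = 0.09808750 rad
x = r_b·(cos φ + φ·sin φ) = 84.512549
y = r_b·(sin φ − φ·cos φ) = 0.026433

x=84.512549 y=0.026433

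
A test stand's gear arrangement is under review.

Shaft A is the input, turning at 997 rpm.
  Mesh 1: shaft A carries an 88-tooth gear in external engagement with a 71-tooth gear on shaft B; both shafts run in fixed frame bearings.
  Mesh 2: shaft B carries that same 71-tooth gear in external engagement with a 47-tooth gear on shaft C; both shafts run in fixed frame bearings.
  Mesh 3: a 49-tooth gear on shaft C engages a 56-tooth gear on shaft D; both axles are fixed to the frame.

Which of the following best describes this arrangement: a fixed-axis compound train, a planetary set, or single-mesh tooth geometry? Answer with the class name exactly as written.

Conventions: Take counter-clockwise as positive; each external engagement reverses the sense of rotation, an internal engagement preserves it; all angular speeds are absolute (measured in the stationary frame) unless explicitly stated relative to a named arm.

fixed-axis compound train

class = fixed-axis compound train [3 meshes; 3 ratios multiply, 3 sense flips]
classification: fixed-axis compound train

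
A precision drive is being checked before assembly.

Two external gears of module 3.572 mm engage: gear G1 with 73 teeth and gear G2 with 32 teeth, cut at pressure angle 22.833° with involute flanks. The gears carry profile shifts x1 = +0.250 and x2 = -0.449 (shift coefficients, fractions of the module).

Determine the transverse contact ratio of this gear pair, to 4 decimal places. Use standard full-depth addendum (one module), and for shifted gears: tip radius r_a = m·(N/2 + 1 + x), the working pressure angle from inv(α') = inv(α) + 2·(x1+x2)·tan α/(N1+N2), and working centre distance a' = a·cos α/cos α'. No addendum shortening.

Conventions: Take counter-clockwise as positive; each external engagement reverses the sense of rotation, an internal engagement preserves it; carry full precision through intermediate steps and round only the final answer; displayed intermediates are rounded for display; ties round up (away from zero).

1.6568

recognized (one external pair, fixed centres): single-mesh tooth geometry, m = 3.572, N1 = 73, N2 = 32
base radii: r_b1 = 120.161555, r_b2 = 52.673558
tip radii: r_a1 = 134.843000, r_a2 = 59.120172
inv(α') = inv(22.833°) + 2·(+0.250-0.449)·tan α/(73+32) = 0.02093222  ⇒  α' = 22.30366°
a' = a·cos α / cos α' = 187.5300·cos 22.833°/cos 22.30366° = 186.811316
action lengths: √(r_a1²−r_b1²) = 61.186890, √(r_a2²−r_b2²) = 26.845689
base pitch p_b = π·m·cos α = 10.342429
CR = (61.186890 + 26.845689 − 186.811316·sin 22.30366°)/10.342429 = 1.656750
contact ratio ≈ 1.6568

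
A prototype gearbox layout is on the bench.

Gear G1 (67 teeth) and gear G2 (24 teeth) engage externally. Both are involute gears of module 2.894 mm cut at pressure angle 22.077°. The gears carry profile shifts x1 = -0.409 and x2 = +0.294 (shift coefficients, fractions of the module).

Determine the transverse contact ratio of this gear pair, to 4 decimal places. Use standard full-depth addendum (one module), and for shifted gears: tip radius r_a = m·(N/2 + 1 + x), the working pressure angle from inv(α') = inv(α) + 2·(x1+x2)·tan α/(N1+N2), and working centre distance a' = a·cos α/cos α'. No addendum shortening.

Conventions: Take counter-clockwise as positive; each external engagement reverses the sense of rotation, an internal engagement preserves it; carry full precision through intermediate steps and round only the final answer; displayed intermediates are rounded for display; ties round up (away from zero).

recognized (one external pair, fixed centres): single-mesh tooth geometry, m = 2.894, N1 = 67, N2 = 24
base radii: r_b1 = 89.840659, r_b2 = 32.181729
tip radii: r_a1 = 98.659354, r_a2 = 38.472836
inv(α') = inv(22.077°) + 2·(-0.409+0.294)·tan α/(67+24) = 0.01924890  ⇒  α' = 21.71338°
a' = a·cos α / cos α' = 131.6770·cos 22.077°/cos 21.71338° = 131.341573
action lengths: √(r_a1²−r_b1²) = 40.771610, √(r_a2²−r_b2²) = 21.083061
base pitch p_b = π·m·cos α = 8.425157
CR = (40.771610 + 21.083061 − 131.341573·sin 21.71338°)/8.425157 = 1.574220
contact ratio ≈ 1.5742

1.5742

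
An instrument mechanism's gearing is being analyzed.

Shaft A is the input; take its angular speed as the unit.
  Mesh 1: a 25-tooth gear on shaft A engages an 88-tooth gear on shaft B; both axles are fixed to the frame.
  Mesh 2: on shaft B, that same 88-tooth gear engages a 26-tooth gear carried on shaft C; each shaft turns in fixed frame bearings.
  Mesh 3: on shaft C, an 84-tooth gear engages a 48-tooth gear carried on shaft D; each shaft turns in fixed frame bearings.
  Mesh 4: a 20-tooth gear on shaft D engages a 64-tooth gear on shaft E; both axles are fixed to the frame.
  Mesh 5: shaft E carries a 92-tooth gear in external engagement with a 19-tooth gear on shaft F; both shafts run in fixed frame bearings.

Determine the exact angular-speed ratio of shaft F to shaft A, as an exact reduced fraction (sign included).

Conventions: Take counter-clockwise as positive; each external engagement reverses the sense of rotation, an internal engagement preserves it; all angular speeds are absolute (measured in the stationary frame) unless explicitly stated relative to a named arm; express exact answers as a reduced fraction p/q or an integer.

-20125/7904

class = fixed-axis compound train [5 meshes; 5 ratios multiply, 5 sense flips]
mesh 1 [25T→88T]: running ratio 25/88, sense −
mesh 2 [88T→26T]: running ratio 25/26, sense +
mesh 3 [84T→48T]: running ratio 175/104, sense −
mesh 4 [20T→64T]: running ratio 875/1664, sense +
mesh 5 [92T→19T]: running ratio 20125/7904, sense −
ω_out/ω_in = -20125/7904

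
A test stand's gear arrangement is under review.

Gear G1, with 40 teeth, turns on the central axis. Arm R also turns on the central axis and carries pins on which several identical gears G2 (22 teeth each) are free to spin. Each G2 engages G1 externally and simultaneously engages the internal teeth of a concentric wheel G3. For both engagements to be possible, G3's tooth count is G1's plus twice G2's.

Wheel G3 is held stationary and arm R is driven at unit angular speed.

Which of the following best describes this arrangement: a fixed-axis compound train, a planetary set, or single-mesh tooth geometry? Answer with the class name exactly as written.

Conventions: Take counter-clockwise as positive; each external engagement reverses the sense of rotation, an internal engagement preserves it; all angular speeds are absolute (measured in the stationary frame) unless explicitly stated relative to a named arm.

planetary set (40T centre, 22T on arm, 84T internal) — Willis relation
classification: planetary set

planetary set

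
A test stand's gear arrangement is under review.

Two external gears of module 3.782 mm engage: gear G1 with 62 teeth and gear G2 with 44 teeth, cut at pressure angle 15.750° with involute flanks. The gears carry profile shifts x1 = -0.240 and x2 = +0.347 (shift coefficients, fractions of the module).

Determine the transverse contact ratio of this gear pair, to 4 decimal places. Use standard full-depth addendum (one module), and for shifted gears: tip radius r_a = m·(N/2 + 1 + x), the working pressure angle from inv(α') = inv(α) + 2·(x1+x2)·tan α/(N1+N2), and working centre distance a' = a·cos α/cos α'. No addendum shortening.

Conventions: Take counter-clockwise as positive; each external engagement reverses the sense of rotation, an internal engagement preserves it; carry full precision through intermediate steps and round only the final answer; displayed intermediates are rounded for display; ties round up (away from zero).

1.9681

single-mesh involute tooth geometry (62T engaging 44T at module 3.782)
base radii: r_b1 = 112.840177, r_b2 = 80.080125
tip radii: r_a1 = 120.116320, r_a2 = 88.298354
inv(α') = inv(15.750°) + 2·(-0.240+0.347)·tan α/(62+44) = 0.00770919  ⇒  α' = 16.14938°
a' = a·cos α / cos α' = 200.4460·cos 15.750°/cos 16.14938° = 200.845714
action lengths: √(r_a1²−r_b1²) = 41.170679, √(r_a2²−r_b2²) = 37.199097
base pitch p_b = π·m·cos α = 11.435415
CR = (41.170679 + 37.199097 − 200.845714·sin 16.14938°)/11.435415 = 1.968099
contact ratio ≈ 1.9681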